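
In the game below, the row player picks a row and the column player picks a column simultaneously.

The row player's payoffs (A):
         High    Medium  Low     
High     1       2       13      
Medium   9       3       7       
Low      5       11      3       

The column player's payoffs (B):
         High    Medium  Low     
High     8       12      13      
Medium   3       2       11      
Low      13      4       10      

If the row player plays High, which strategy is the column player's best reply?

With the row player fixed at High, the column player's payoffs are: High → 8, Medium → 12, Low → 13.
The maximum is 13, achieved by Low.

Low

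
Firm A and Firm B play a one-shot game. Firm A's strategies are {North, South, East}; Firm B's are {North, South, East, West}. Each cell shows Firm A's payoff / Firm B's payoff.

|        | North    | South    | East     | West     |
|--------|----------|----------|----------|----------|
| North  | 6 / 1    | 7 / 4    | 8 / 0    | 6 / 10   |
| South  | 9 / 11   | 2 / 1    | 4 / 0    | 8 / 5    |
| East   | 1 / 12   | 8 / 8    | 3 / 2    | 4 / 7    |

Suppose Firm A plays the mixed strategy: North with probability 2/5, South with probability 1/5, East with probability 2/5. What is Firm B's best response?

West

Compute Firm B's expected payoff from each pure strategy against the given mix.
North: (2/5)·1 + (1/5)·11 + (2/5)·12 = 37/5
South: (2/5)·4 + (1/5)·1 + (2/5)·8 = 5
East: (2/5)·0 + (1/5)·0 + (2/5)·2 = 4/5
West: (2/5)·10 + (1/5)·5 + (2/5)·7 = 39/5
Highest expected payoff is 39/5, from West.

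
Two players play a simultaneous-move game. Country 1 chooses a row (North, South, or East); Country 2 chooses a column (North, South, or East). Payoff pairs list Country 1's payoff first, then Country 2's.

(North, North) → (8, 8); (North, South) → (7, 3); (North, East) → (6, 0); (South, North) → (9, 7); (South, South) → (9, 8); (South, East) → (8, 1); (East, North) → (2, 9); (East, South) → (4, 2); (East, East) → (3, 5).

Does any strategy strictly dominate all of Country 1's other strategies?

A strategy is strictly dominant if it gives Country 1 a strictly higher payoff than every other strategy, against every choice by the opponent.
South strictly dominates: vs North: 9 > each of {8, 2}; vs South: 9 > each of {7, 4}; vs East: 8 > each of {6, 3}.

South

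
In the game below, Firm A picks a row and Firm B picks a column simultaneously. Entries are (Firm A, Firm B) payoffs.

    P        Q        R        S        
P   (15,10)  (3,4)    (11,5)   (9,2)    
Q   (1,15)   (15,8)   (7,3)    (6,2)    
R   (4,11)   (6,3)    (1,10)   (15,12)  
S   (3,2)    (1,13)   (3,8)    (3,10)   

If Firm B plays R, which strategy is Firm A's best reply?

P

With Firm B fixed at R, Firm A's payoffs are: P → 11, Q → 7, R → 1, S → 3.
The maximum is 11, achieved by P.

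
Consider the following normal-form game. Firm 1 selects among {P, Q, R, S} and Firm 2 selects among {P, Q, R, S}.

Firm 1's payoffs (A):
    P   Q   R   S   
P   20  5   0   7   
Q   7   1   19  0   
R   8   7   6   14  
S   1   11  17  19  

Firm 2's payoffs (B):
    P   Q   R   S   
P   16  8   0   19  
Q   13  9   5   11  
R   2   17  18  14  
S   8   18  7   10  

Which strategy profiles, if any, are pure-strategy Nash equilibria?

(S, Q)

A profile is a Nash equilibrium when each player is best-responding to the other.
Firm 1's best responses — vs P: P (payoff 20); vs Q: S (payoff 11); vs R: Q (payoff 19); vs S: S (payoff 19).
Firm 2's best responses — vs P: S (payoff 19); vs Q: P (payoff 13); vs R: R (payoff 18); vs S: Q (payoff 18).
The only mutual best response is (S, Q); neither player gains by switching there.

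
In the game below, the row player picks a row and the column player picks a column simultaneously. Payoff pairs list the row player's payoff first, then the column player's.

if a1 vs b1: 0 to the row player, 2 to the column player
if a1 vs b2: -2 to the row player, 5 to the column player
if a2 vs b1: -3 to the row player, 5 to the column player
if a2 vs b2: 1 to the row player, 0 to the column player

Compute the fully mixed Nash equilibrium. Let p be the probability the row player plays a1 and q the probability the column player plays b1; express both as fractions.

p = 5/8, q = 1/2

In a mixed NE each player is indifferent between their pure strategies, so the opponent's mix sets the indifference.
The column player indifferent between b1 and b2: p·2 + (1−p)·5 = p·5 + (1−p)·0 ⟹ 5 + (-3)p = 0 + 5p ⟹ p = 5/8.
The row player indifferent between a1 and a2: q·0 + (1−q)·(-2) = q·(-3) + (1−q)·1 ⟹ (-2) + 2q = 1 + (-4)q ⟹ q = 1/2.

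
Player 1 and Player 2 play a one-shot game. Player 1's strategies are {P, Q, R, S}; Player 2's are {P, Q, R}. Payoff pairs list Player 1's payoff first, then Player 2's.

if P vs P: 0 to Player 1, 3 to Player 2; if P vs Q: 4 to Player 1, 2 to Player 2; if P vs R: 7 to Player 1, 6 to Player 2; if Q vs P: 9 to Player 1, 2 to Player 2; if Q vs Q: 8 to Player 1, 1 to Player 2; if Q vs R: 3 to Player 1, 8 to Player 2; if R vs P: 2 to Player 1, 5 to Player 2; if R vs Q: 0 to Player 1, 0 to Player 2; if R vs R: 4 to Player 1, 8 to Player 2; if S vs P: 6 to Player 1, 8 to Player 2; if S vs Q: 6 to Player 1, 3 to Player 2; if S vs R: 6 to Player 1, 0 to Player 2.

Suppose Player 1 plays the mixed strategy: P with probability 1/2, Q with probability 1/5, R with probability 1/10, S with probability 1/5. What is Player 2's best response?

Compute Player 2's expected payoff from each pure strategy against the given mix.
P: (1/2)·3 + (1/5)·2 + (1/10)·5 + (1/5)·8 = 4
Q: (1/2)·2 + (1/5)·1 + (1/10)·0 + (1/5)·3 = 9/5
R: (1/2)·6 + (1/5)·8 + (1/10)·8 + (1/5)·0 = 27/5
Highest expected payoff is 27/5, from R.

R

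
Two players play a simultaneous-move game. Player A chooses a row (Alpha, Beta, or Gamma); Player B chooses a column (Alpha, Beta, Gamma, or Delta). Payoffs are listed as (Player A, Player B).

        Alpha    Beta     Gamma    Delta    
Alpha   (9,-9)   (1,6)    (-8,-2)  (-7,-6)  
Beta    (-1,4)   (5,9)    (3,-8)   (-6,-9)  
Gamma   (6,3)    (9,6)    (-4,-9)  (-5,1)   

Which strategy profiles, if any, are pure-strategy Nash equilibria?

A profile is a Nash equilibrium when each player is best-responding to the other.
Player A's best responses — vs Alpha: Alpha (payoff 9); vs Beta: Gamma (payoff 9); vs Gamma: Beta (payoff 3); vs Delta: Gamma (payoff -5).
Player B's best responses — vs Alpha: Beta (payoff 6); vs Beta: Beta (payoff 9); vs Gamma: Beta (payoff 6).
The only mutual best response is (Gamma, Beta); neither player gains by switching there.

(Gamma, Beta)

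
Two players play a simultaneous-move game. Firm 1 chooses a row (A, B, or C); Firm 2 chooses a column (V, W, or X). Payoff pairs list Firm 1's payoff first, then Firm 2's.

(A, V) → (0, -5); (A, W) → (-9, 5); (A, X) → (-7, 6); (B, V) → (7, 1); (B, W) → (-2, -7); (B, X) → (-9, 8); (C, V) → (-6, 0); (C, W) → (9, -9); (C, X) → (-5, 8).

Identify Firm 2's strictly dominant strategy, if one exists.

X

Check whether one of Firm 2's strategies beats all alternatives regardless of what the opponent does.
X strictly dominates: vs A: 6 > each of {-5, 5}; vs B: 8 > each of {1, -7}; vs C: 8 > each of {0, -9}.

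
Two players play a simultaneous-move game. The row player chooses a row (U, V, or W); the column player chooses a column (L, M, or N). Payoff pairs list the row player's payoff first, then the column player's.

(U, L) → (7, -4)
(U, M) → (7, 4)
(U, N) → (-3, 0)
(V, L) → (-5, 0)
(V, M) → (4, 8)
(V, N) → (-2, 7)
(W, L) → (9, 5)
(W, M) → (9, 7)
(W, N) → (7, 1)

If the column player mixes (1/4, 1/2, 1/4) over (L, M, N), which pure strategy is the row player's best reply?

W

Compute the row player's expected payoff from each pure strategy against the given mix.
U: (1/4)·7 + (1/2)·7 + (1/4)·(-3) = 9/2
V: (1/4)·(-5) + (1/2)·4 + (1/4)·(-2) = 1/4
W: (1/4)·9 + (1/2)·9 + (1/4)·7 = 17/2
Highest expected payoff is 17/2, from W.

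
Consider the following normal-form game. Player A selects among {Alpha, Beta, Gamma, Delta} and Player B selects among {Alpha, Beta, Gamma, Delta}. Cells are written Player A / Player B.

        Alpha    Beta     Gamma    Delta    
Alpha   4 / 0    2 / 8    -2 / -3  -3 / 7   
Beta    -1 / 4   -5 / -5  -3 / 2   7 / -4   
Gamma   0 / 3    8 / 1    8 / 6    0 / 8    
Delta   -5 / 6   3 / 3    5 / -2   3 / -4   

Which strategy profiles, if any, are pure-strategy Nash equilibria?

Check mutual best responses: a cell is a NE iff neither player can gain by unilaterally deviating.
Player A's best responses — vs Alpha: Alpha (payoff 4); vs Beta: Gamma (payoff 8); vs Gamma: Gamma (payoff 8); vs Delta: Beta (payoff 7).
Player B's best responses — vs Alpha: Beta (payoff 8); vs Beta: Alpha (payoff 4); vs Gamma: Delta (payoff 8); vs Delta: Alpha (payoff 6).
No cell has both players best-responding. For instance, Player A's best reply to Delta is Beta, but against Beta Player B prefers Alpha over Delta.

None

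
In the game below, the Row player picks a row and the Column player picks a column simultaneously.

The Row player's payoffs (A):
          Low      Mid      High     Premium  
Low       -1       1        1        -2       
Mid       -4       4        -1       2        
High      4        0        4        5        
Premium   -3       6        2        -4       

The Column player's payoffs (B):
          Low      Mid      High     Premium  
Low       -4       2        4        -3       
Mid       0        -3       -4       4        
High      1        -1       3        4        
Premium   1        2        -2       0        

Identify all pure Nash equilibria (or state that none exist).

(High, Premium) and (Premium, Mid)

Find each player's best response to every opponent strategy; NE are the intersections.
The Row player's best responses — vs Low: High (payoff 4); vs Mid: Premium (payoff 6); vs High: High (payoff 4); vs Premium: High (payoff 5).
The Column player's best responses — vs Low: High (payoff 4); vs Mid: Premium (payoff 4); vs High: Premium (payoff 4); vs Premium: Mid (payoff 2).
Mutual best responses occur at (High, Premium) and (Premium, Mid); at each, neither player gains by switching.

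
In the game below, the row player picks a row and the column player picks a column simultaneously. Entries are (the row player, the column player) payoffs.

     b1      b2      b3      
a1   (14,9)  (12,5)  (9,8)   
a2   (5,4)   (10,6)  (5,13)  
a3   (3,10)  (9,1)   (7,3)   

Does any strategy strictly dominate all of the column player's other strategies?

A strategy is strictly dominant if it gives the column player a strictly higher payoff than every other strategy, against every choice by the opponent.
b1 is not dominant: against a2, b2 gives 6 > 4.
b2 is not dominant: against a1, b1 gives 9 > 5.
b3 is not dominant: against a1, b1 gives 9 > 8.
No single strategy is best against every opponent action.

No strictly dominant strategy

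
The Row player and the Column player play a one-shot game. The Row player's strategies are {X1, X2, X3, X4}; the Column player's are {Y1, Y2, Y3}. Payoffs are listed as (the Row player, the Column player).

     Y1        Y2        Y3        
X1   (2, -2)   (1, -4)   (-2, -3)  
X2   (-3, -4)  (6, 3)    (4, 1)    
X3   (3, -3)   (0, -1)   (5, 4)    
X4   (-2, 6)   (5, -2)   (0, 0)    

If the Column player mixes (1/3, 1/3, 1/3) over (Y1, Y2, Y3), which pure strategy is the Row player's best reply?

X3

The Row player's best reply maximizes expected payoff against the mix.
X1: (1/3)·2 + (1/3)·1 + (1/3)·(-2) = 1/3
X2: (1/3)·(-3) + (1/3)·6 + (1/3)·4 = 7/3
X3: (1/3)·3 + (1/3)·0 + (1/3)·5 = 8/3
X4: (1/3)·(-2) + (1/3)·5 + (1/3)·0 = 1
Highest expected payoff is 8/3, from X3.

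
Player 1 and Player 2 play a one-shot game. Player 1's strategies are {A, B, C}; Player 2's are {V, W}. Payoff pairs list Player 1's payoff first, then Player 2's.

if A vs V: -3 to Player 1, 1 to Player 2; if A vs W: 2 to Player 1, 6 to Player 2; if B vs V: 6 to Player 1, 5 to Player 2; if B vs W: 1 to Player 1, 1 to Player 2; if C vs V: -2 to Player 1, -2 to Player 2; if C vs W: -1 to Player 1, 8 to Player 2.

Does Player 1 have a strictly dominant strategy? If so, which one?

No strictly dominant strategy

Check whether one of Player 1's strategies beats all alternatives regardless of what the opponent does.
A is not dominant: against V, B gives 6 > -3.
B is not dominant: against W, A gives 2 > 1.
C is not dominant: against V, B gives 6 > -2.
No single strategy is best against every opponent action.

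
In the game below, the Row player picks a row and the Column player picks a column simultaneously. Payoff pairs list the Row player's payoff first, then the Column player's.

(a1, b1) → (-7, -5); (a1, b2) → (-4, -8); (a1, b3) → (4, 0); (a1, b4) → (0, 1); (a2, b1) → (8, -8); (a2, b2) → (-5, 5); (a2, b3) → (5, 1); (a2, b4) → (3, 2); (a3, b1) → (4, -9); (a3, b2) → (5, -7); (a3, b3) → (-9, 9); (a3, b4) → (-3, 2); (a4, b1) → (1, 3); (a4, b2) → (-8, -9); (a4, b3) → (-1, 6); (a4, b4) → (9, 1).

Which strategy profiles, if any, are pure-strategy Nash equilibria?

No pure-strategy Nash equilibrium

Find each player's best response to every opponent strategy; NE are the intersections.
The Row player's best responses — vs b1: a2 (payoff 8); vs b2: a3 (payoff 5); vs b3: a2 (payoff 5); vs b4: a4 (payoff 9).
The Column player's best responses — vs a1: b4 (payoff 1); vs a2: b2 (payoff 5); vs a3: b3 (payoff 9); vs a4: b3 (payoff 6).
No cell has both players best-responding. For instance, the Row player's best reply to b4 is a4, but against a4 the Column player prefers b3 over b4.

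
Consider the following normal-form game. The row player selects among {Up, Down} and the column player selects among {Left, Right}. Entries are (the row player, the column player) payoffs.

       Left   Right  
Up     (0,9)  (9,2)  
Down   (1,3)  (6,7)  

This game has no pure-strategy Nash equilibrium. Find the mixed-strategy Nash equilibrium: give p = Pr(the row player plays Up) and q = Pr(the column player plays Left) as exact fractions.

p = 4/11, q = 3/4

In a mixed NE each player is indifferent between their pure strategies, so the opponent's mix sets the indifference.
The column player indifferent between Left and Right: p·9 + (1−p)·3 = p·2 + (1−p)·7 ⟹ 3 + 6p = 7 + (-5)p ⟹ p = 4/11.
The row player indifferent between Up and Down: q·0 + (1−q)·9 = q·1 + (1−q)·6 ⟹ 9 + (-9)q = 6 + (-5)q ⟹ q = 3/4.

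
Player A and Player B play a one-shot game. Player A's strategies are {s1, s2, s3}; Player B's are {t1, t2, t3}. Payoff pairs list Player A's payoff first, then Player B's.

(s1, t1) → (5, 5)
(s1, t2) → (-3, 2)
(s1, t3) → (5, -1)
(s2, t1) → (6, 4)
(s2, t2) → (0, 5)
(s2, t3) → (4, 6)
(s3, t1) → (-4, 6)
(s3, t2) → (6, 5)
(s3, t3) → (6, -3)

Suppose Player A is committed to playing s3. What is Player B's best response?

With Player A fixed at s3, Player B's payoffs are: t1 → 6, t2 → 5, t3 → -3.
The maximum is 6, achieved by t1.

t1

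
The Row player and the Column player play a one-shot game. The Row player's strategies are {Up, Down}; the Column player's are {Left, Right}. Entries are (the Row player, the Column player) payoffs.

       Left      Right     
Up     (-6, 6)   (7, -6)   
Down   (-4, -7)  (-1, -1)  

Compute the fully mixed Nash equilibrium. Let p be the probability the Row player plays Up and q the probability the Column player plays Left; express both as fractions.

p = 1/3, q = 4/5

In a mixed NE each player is indifferent between their pure strategies, so the opponent's mix sets the indifference.
The Column player indifferent between Left and Right: p·6 + (1−p)·(-7) = p·(-6) + (1−p)·(-1) ⟹ (-7) + 13p = (-1) + (-5)p ⟹ p = 1/3.
The Row player indifferent between Up and Down: q·(-6) + (1−q)·7 = q·(-4) + (1−q)·(-1) ⟹ 7 + (-13)q = (-1) + (-3)q ⟹ q = 4/5.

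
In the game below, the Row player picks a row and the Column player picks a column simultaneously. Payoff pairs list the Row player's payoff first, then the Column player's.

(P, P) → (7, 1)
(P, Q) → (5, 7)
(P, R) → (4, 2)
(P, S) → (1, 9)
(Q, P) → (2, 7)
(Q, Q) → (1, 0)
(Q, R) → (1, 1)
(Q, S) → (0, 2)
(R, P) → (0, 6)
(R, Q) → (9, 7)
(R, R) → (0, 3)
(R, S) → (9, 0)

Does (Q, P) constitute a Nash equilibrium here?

No

Holding the Column player at P: the Row player gets 2 from Q but could get 7 by switching to P. The Row player has a profitable deviation.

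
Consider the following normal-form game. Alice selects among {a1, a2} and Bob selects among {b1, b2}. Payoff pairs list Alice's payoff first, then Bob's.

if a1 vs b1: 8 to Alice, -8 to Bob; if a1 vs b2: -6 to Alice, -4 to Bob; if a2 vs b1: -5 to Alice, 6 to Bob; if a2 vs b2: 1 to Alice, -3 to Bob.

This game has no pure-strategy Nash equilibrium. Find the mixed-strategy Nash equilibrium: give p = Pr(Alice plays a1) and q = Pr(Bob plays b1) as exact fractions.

Each player's mixing probability is pinned down by making the *other* player indifferent.
Bob indifferent between b1 and b2: p·(-8) + (1−p)·6 = p·(-4) + (1−p)·(-3) ⟹ 6 + (-14)p = (-3) + (-1)p ⟹ p = 9/13.
Alice indifferent between a1 and a2: q·8 + (1−q)·(-6) = q·(-5) + (1−q)·1 ⟹ (-6) + 14q = 1 + (-6)q ⟹ q = 7/20.

p = 9/13, q = 7/20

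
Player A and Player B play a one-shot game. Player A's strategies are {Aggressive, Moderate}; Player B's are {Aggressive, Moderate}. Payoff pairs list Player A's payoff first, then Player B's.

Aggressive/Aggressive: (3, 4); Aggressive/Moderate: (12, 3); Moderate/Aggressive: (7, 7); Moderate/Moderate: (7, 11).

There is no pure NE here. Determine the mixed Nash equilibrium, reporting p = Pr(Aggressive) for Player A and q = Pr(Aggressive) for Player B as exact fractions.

p = 4/5, q = 5/9

In a mixed NE each player is indifferent between their pure strategies, so the opponent's mix sets the indifference.
Player B indifferent between Aggressive and Moderate: p·4 + (1−p)·7 = p·3 + (1−p)·11 ⟹ 7 + (-3)p = 11 + (-8)p ⟹ p = 4/5.
Player A indifferent between Aggressive and Moderate: q·3 + (1−q)·12 = q·7 + (1−q)·7 ⟹ 12 + (-9)q = 7 + 0q ⟹ q = 5/9.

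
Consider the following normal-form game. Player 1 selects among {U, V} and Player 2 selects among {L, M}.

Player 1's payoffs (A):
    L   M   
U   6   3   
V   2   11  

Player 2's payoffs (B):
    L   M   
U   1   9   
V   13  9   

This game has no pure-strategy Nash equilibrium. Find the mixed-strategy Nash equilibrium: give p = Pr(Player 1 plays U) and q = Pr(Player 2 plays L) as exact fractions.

Each player's mixing probability is pinned down by making the *other* player indifferent.
Player 2 indifferent between L and M: p·1 + (1−p)·13 = p·9 + (1−p)·9 ⟹ 13 + (-12)p = 9 + 0p ⟹ p = 1/3.
Player 1 indifferent between U and V: q·6 + (1−q)·3 = q·2 + (1−q)·11 ⟹ 3 + 3q = 11 + (-9)q ⟹ q = 2/3.

p = 1/3, q = 2/3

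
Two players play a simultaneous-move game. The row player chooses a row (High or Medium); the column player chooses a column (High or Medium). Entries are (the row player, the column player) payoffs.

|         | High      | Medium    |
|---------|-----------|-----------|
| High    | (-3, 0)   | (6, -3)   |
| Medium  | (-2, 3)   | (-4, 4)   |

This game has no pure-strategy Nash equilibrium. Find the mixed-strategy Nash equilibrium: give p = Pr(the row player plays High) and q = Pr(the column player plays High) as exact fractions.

In a mixed NE each player is indifferent between their pure strategies, so the opponent's mix sets the indifference.
The column player indifferent between High and Medium: p·0 + (1−p)·3 = p·(-3) + (1−p)·4 ⟹ 3 + (-3)p = 4 + (-7)p ⟹ p = 1/4.
The row player indifferent between High and Medium: q·(-3) + (1−q)·6 = q·(-2) + (1−q)·(-4) ⟹ 6 + (-9)q = (-4) + 2q ⟹ q = 10/11.

p = 1/4, q = 10/11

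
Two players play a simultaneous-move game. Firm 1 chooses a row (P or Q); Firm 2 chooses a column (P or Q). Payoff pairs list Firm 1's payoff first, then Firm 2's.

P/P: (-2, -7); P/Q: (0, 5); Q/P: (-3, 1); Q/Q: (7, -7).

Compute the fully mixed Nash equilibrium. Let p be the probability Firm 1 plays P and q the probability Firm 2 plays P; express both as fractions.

Each player's mixing probability is pinned down by making the *other* player indifferent.
Firm 2 indifferent between P and Q: p·(-7) + (1−p)·1 = p·5 + (1−p)·(-7) ⟹ 1 + (-8)p = (-7) + 12p ⟹ p = 2/5.
Firm 1 indifferent between P and Q: q·(-2) + (1−q)·0 = q·(-3) + (1−q)·7 ⟹ 0 + (-2)q = 7 + (-10)q ⟹ q = 7/8.

p = 2/5, q = 7/8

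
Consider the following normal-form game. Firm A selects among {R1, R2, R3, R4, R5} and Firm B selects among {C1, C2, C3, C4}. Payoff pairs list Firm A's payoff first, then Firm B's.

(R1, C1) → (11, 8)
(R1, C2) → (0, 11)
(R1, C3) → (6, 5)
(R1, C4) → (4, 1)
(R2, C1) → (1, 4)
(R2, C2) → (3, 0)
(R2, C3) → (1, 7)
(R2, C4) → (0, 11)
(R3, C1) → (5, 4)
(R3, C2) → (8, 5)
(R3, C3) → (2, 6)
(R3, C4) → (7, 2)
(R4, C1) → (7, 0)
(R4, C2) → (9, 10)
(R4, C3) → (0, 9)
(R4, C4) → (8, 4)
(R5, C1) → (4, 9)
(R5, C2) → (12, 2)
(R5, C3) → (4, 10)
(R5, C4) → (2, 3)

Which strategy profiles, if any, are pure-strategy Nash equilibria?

There is no pure-strategy Nash equilibrium

Find each player's best response to every opponent strategy; NE are the intersections.
Firm A's best responses — vs C1: R1 (payoff 11); vs C2: R5 (payoff 12); vs C3: R1 (payoff 6); vs C4: R4 (payoff 8).
Firm B's best responses — vs R1: C2 (payoff 11); vs R2: C4 (payoff 11); vs R3: C3 (payoff 6); vs R4: C2 (payoff 10); vs R5: C3 (payoff 10).
No cell has both players best-responding. For instance, Firm A's best reply to C3 is R1, but against R1 Firm B prefers C2 over C3.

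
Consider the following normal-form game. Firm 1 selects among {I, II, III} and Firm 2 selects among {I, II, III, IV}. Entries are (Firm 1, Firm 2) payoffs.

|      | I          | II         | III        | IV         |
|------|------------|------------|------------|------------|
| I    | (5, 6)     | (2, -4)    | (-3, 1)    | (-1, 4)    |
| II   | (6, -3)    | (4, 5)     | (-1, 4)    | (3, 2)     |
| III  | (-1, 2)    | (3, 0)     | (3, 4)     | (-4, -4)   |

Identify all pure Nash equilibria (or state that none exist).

(II, II) and (III, III)

A profile is a Nash equilibrium when each player is best-responding to the other.
Firm 1's best responses — vs I: II (payoff 6); vs II: II (payoff 4); vs III: III (payoff 3); vs IV: II (payoff 3).
Firm 2's best responses — vs I: I (payoff 6); vs II: II (payoff 5); vs III: III (payoff 4).
Mutual best responses occur at (II, II) and (III, III); at each, neither player gains by switching.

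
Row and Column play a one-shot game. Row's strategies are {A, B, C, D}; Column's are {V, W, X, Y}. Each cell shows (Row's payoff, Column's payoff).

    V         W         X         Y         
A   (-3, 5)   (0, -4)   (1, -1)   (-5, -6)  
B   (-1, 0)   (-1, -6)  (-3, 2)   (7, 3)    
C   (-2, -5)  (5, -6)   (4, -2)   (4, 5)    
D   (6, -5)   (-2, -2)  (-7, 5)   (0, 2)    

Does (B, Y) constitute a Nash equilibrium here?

Yes

Holding Column at Y: Row gets 7 from B, versus -5 from A, 4 from C, 0 from D. No profitable deviation for Row.
Holding Row at B: Column gets 3 from Y, versus 0 from V, -6 from W, 2 from X. No profitable deviation for Column either.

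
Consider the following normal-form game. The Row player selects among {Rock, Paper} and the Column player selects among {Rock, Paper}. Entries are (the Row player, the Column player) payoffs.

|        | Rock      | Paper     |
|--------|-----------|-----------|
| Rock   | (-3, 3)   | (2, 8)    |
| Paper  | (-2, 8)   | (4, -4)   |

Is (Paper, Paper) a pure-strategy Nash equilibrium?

Holding the Column player at Paper: the Row player gets 4 from Paper, versus 2 from Rock. No profitable deviation for the Row player.
Holding the Row player at Paper: the Column player gets -4 from Paper but could get 8 by switching to Rock. The Column player has a profitable deviation.

No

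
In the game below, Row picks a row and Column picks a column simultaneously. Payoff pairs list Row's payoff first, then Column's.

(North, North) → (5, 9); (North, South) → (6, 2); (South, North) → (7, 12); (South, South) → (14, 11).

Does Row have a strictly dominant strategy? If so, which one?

Check whether one of Row's strategies beats all alternatives regardless of what the opponent does.
South strictly dominates: vs North: 7 > 5; vs South: 14 > 6.

South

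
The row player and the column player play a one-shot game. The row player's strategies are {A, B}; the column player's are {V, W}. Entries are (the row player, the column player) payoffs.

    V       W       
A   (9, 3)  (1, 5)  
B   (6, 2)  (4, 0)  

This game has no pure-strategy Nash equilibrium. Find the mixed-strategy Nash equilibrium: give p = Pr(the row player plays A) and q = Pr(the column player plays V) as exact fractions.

p = 1/2, q = 1/2

In a mixed NE each player is indifferent between their pure strategies, so the opponent's mix sets the indifference.
The column player indifferent between V and W: p·3 + (1−p)·2 = p·5 + (1−p)·0 ⟹ 2 + 1p = 0 + 5p ⟹ p = 1/2.
The row player indifferent between A and B: q·9 + (1−q)·1 = q·6 + (1−q)·4 ⟹ 1 + 8q = 4 + 2q ⟹ q = 1/2.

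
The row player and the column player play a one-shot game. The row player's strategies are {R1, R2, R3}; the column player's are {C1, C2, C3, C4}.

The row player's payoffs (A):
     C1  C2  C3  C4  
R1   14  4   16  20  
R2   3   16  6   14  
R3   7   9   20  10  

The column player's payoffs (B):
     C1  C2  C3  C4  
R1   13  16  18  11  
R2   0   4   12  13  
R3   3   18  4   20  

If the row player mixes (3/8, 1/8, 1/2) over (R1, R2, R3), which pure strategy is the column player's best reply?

C4

Compute the column player's expected payoff from each pure strategy against the given mix.
C1: (3/8)·13 + (1/8)·0 + (1/2)·3 = 51/8
C2: (3/8)·16 + (1/8)·4 + (1/2)·18 = 31/2
C3: (3/8)·18 + (1/8)·12 + (1/2)·4 = 41/4
C4: (3/8)·11 + (1/8)·13 + (1/2)·20 = 63/4
Highest expected payoff is 63/4, from C4.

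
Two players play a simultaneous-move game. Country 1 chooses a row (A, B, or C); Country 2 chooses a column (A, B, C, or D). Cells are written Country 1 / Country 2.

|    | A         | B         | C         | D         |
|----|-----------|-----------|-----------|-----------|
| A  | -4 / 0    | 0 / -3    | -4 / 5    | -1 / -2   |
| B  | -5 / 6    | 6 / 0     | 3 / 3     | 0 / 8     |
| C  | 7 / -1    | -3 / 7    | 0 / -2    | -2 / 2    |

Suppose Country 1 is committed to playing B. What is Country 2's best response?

With Country 1 fixed at B, Country 2's payoffs are: A → 6, B → 0, C → 3, D → 8.
The maximum is 8, achieved by D.

D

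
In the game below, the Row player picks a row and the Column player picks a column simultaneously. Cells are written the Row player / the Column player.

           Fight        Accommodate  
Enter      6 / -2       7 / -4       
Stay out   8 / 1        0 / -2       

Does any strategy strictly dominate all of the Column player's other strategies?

Fight

A strategy is strictly dominant if it gives the Column player a strictly higher payoff than every other strategy, against every choice by the opponent.
Fight strictly dominates: vs Enter: -2 > -4; vs Stay out: 1 > -2.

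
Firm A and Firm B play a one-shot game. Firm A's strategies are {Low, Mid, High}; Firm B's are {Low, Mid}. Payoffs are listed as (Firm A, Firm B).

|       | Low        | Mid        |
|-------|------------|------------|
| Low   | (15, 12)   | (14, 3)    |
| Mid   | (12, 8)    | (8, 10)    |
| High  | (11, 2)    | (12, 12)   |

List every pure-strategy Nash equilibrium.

(Low, Low)

Check mutual best responses: a cell is a NE iff neither player can gain by unilaterally deviating.
Firm A's best responses — vs Low: Low (payoff 15); vs Mid: Low (payoff 14).
Firm B's best responses — vs Low: Low (payoff 12); vs Mid: Mid (payoff 10); vs High: Mid (payoff 12).
The only mutual best response is (Low, Low); neither player gains by switching there.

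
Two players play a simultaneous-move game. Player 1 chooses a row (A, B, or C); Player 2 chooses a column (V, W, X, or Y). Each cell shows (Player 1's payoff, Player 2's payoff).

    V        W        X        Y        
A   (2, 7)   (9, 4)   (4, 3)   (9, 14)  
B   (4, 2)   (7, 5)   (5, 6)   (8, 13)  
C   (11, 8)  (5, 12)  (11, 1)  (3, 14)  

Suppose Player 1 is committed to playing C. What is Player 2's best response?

Y

With Player 1 fixed at C, Player 2's payoffs are: V → 8, W → 12, X → 1, Y → 14.
The maximum is 14, achieved by Y.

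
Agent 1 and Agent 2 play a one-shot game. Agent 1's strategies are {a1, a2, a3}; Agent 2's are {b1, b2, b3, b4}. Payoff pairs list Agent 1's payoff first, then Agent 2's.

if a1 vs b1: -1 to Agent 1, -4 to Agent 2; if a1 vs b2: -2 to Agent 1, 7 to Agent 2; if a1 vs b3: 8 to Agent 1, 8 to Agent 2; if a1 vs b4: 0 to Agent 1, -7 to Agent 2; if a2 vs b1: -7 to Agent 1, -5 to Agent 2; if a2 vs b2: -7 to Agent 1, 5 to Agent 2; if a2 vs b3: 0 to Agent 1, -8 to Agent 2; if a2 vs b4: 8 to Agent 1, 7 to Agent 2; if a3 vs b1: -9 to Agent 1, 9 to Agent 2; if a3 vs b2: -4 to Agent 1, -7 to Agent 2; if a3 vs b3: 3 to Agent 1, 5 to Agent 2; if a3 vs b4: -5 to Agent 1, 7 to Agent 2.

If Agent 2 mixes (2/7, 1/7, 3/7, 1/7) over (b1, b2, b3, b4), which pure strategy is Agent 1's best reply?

Agent 1's best reply maximizes expected payoff against the mix.
a1: (2/7)·(-1) + (1/7)·(-2) + (3/7)·8 + (1/7)·0 = 20/7
a2: (2/7)·(-7) + (1/7)·(-7) + (3/7)·0 + (1/7)·8 = -13/7
a3: (2/7)·(-9) + (1/7)·(-4) + (3/7)·3 + (1/7)·(-5) = -18/7
Highest expected payoff is 20/7, from a1.

a1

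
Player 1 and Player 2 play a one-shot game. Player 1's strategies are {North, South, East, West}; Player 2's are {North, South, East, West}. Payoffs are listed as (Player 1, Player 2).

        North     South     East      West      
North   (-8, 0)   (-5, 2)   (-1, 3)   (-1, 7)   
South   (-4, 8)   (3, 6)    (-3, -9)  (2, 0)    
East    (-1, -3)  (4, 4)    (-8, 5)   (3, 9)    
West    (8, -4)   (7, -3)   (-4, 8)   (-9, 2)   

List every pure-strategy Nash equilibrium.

A profile is a Nash equilibrium when each player is best-responding to the other.
Player 1's best responses — vs North: West (payoff 8); vs South: West (payoff 7); vs East: North (payoff -1); vs West: East (payoff 3).
Player 2's best responses — vs North: West (payoff 7); vs South: North (payoff 8); vs East: West (payoff 9); vs West: East (payoff 8).
The only mutual best response is (East, West); neither player gains by switching there.

(East, West)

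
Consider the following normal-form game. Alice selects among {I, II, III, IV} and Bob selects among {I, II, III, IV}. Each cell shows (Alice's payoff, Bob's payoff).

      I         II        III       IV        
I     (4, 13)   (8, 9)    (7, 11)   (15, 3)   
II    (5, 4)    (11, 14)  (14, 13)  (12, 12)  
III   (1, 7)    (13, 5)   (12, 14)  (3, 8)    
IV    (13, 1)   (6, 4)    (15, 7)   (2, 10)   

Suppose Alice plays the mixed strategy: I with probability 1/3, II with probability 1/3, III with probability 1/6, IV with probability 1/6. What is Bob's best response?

Compute Bob's expected payoff from each pure strategy against the given mix.
I: (1/3)·13 + (1/3)·4 + (1/6)·7 + (1/6)·1 = 7
II: (1/3)·9 + (1/3)·14 + (1/6)·5 + (1/6)·4 = 55/6
III: (1/3)·11 + (1/3)·13 + (1/6)·14 + (1/6)·7 = 23/2
IV: (1/3)·3 + (1/3)·12 + (1/6)·8 + (1/6)·10 = 8
Highest expected payoff is 23/2, from III.

III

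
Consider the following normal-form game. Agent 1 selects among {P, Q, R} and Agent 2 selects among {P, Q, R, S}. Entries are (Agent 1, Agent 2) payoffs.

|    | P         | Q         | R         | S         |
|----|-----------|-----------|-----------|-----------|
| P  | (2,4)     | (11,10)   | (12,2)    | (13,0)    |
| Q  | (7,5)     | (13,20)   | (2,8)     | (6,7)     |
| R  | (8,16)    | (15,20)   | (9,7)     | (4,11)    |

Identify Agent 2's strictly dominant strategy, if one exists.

Q

Check whether one of Agent 2's strategies beats all alternatives regardless of what the opponent does.
Q strictly dominates: vs P: 10 > each of {4, 2, 0}; vs Q: 20 > each of {5, 8, 7}; vs R: 20 > each of {16, 7, 11}.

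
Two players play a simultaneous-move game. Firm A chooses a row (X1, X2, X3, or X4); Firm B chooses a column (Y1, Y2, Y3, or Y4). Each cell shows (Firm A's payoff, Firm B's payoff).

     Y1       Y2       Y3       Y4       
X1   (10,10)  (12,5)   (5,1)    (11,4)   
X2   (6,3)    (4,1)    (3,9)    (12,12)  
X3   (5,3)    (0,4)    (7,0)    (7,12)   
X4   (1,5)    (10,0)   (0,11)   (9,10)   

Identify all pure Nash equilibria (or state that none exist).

(X1, Y1) and (X2, Y4)

A profile is a Nash equilibrium when each player is best-responding to the other.
Firm A's best responses — vs Y1: X1 (payoff 10); vs Y2: X1 (payoff 12); vs Y3: X3 (payoff 7); vs Y4: X2 (payoff 12).
Firm B's best responses — vs X1: Y1 (payoff 10); vs X2: Y4 (payoff 12); vs X3: Y4 (payoff 12); vs X4: Y3 (payoff 11).
Mutual best responses occur at (X1, Y1) and (X2, Y4); at each, neither player gains by switching.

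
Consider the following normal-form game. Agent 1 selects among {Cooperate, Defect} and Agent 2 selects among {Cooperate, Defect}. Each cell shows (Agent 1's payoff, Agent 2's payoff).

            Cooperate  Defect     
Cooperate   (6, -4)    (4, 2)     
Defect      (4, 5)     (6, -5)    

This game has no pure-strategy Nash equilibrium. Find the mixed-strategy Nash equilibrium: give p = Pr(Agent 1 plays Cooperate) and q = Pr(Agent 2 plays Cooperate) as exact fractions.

In a mixed NE each player is indifferent between their pure strategies, so the opponent's mix sets the indifference.
Agent 2 indifferent between Cooperate and Defect: p·(-4) + (1−p)·5 = p·2 + (1−p)·(-5) ⟹ 5 + (-9)p = (-5) + 7p ⟹ p = 5/8.
Agent 1 indifferent between Cooperate and Defect: q·6 + (1−q)·4 = q·4 + (1−q)·6 ⟹ 4 + 2q = 6 + (-2)q ⟹ q = 1/2.

p = 5/8, q = 1/2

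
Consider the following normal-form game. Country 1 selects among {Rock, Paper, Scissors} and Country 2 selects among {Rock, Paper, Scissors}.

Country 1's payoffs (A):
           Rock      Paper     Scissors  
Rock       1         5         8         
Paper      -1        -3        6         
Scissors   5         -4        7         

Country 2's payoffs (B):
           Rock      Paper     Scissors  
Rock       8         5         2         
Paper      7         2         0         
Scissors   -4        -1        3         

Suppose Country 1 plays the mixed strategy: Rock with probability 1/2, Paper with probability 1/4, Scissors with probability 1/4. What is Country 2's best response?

Rock

Country 2's best reply maximizes expected payoff against the mix.
Rock: (1/2)·8 + (1/4)·7 + (1/4)·(-4) = 19/4
Paper: (1/2)·5 + (1/4)·2 + (1/4)·(-1) = 11/4
Scissors: (1/2)·2 + (1/4)·0 + (1/4)·3 = 7/4
Highest expected payoff is 19/4, from Rock.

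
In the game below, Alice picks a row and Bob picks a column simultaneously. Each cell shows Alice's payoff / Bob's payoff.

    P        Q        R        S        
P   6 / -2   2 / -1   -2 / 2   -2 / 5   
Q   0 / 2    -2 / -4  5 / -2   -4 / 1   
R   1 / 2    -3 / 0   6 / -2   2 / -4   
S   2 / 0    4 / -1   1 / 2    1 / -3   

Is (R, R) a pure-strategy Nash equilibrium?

Holding Bob at R: Alice gets 6 from R, versus -2 from P, 5 from Q, 1 from S. No profitable deviation for Alice.
Holding Alice at R: Bob gets -2 from R but could get 2 by switching to P. Bob has a profitable deviation.

No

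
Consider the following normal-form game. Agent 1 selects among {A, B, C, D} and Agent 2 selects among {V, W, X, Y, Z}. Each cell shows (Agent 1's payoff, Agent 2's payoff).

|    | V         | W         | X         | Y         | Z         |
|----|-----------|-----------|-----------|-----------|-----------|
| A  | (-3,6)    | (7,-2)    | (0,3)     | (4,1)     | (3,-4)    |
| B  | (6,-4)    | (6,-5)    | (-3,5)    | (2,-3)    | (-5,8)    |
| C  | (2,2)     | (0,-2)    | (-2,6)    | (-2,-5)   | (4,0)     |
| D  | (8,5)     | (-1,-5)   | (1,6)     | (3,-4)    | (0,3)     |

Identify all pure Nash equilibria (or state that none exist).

(D, X)

Find each player's best response to every opponent strategy; NE are the intersections.
Agent 1's best responses — vs V: D (payoff 8); vs W: A (payoff 7); vs X: D (payoff 1); vs Y: A (payoff 4); vs Z: C (payoff 4).
Agent 2's best responses — vs A: V (payoff 6); vs B: Z (payoff 8); vs C: X (payoff 6); vs D: X (payoff 6).
The only mutual best response is (D, X); neither player gains by switching there.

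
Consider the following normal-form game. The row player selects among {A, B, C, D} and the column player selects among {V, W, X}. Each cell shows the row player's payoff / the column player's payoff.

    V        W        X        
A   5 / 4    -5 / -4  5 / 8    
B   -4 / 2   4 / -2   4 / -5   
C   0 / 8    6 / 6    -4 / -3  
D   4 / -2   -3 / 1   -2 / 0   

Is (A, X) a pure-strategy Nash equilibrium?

Yes

Holding the column player at X: the row player gets 5 from A, versus 4 from B, -4 from C, -2 from D. No profitable deviation for the row player.
Holding the row player at A: the column player gets 8 from X, versus 4 from V, -4 from W. No profitable deviation for the column player either.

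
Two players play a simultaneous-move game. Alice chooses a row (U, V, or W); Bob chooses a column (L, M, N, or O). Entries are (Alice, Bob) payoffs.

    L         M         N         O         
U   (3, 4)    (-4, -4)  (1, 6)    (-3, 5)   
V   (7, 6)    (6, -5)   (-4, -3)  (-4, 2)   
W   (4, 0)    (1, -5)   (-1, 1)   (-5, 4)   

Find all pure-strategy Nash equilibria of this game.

(U, N) and (V, L)

Find each player's best response to every opponent strategy; NE are the intersections.
Alice's best responses — vs L: V (payoff 7); vs M: V (payoff 6); vs N: U (payoff 1); vs O: U (payoff -3).
Bob's best responses — vs U: N (payoff 6); vs V: L (payoff 6); vs W: O (payoff 4).
Mutual best responses occur at (U, N) and (V, L); at each, neither player gains by switching.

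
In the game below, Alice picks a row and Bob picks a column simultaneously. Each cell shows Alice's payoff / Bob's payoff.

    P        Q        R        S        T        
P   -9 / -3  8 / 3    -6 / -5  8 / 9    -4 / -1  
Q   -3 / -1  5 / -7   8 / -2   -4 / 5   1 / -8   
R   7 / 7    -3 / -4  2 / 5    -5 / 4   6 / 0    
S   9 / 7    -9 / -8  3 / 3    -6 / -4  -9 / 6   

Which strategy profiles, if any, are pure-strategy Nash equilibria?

(P, S) and (S, P)

Find each player's best response to every opponent strategy; NE are the intersections.
Alice's best responses — vs P: S (payoff 9); vs Q: P (payoff 8); vs R: Q (payoff 8); vs S: P (payoff 8); vs T: R (payoff 6).
Bob's best responses — vs P: S (payoff 9); vs Q: S (payoff 5); vs R: P (payoff 7); vs S: P (payoff 7).
Mutual best responses occur at (P, S) and (S, P); at each, neither player gains by switching.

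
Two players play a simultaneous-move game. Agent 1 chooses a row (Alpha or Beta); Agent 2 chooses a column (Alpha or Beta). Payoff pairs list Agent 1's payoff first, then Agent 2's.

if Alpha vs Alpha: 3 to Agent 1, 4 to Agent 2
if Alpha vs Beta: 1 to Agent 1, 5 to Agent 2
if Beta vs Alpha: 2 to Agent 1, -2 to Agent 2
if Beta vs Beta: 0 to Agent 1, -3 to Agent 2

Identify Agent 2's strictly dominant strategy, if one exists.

None

Check whether one of Agent 2's strategies beats all alternatives regardless of what the opponent does.
Alpha is not dominant: against Alpha, Beta gives 5 > 4.
Beta is not dominant: against Beta, Alpha gives -2 > -3.
No single strategy is best against every opponent action.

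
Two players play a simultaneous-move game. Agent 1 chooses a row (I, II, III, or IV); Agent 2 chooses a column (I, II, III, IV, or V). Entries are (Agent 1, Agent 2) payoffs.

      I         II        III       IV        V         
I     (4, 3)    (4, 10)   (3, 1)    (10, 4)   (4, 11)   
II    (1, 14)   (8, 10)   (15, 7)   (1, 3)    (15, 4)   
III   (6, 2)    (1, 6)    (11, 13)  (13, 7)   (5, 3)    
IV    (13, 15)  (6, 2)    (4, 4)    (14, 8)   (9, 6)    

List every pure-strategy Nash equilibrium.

Check mutual best responses: a cell is a NE iff neither player can gain by unilaterally deviating.
Agent 1's best responses — vs I: IV (payoff 13); vs II: II (payoff 8); vs III: II (payoff 15); vs IV: IV (payoff 14); vs V: II (payoff 15).
Agent 2's best responses — vs I: V (payoff 11); vs II: I (payoff 14); vs III: III (payoff 13); vs IV: I (payoff 15).
The only mutual best response is (IV, I); neither player gains by switching there.

(IV, I)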